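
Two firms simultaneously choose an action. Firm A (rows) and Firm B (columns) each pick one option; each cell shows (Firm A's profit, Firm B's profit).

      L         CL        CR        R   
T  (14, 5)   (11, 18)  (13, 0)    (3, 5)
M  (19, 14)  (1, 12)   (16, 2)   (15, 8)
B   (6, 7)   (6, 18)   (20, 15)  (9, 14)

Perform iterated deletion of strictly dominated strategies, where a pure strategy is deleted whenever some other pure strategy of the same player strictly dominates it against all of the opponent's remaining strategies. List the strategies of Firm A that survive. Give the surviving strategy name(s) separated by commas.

T, M

Firm B's strategy CR is strictly dominated by CL (T: 18>0, M: 12>2, B: 18>15) and is removed.
Column R is eliminated: CL beats it against every remaining row (T: 18>5, M: 12>8, B: 18>14).
Firm A's strategy B is strictly dominated by T (L: 14>6, CL: 11>6) and is removed.
Among the remaining strategies, none is strictly dominated by another pure strategy of the same player, so the elimination stops.
Surviving strategies — Firm A: {T, M}; Firm B: {L, CL}.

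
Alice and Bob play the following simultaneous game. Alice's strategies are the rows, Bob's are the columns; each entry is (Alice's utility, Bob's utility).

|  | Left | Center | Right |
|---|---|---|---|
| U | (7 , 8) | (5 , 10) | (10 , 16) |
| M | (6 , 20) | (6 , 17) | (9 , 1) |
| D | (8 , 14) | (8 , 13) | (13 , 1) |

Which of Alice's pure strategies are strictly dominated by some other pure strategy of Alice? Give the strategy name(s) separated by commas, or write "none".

D strictly dominates U — Left: 8>7, Center: 8>5, Right: 13>10.
M is strictly dominated by D (Left: 8>6, Center: 8>6, Right: 13>9).
D: no other strategy beats it everywhere (U at Left (8>7); M at Left (8>6)).

U, M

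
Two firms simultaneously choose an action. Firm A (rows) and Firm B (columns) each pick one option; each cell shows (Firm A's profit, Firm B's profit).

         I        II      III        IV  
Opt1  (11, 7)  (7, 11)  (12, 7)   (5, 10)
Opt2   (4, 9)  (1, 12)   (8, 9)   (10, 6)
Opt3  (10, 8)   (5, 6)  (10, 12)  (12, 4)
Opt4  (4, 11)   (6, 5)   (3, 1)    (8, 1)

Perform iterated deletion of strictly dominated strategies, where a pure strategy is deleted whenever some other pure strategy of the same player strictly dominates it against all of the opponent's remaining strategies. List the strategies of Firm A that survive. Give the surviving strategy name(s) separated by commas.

Opt1

Row Opt2 is eliminated: Opt3 beats it against every remaining column (I: 10>4, II: 5>1, III: 10>8, IV: 12>10).
Firm B's strategy IV is strictly dominated by II (Opt1: 11>10, Opt3: 6>4, Opt4: 5>1) and is removed.
For Firm A, Opt1 strictly dominates Opt3 on the remaining columns (I: 11>10, II: 7>5, III: 12>10); eliminate Opt3.
Firm A's strategy Opt4 is strictly dominated by Opt1 (I: 11>4, II: 7>6, III: 12>3) and is removed.
For Firm B, II strictly dominates I on the remaining rows (Opt1: 11>7); eliminate I.
Firm B's strategy III is strictly dominated by II (Opt1: 11>7) and is removed.
Among the remaining strategies, none is strictly dominated by another pure strategy of the same player, so the elimination stops.
Surviving strategies — Firm A: {Opt1}; Firm B: {II}.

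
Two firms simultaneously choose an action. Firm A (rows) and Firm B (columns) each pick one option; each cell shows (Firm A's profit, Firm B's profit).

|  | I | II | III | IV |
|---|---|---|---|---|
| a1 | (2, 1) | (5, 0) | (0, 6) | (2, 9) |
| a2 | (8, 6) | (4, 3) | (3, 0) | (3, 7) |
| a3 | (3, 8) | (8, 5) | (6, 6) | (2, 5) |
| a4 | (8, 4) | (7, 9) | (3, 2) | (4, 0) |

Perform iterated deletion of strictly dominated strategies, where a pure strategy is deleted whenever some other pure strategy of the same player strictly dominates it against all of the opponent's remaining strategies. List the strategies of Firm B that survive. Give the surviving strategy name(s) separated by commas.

Row a1 is eliminated: a4 beats it against every remaining column (I: 8>2, II: 7>5, III: 3>0, IV: 4>2).
Firm B's strategy III is strictly dominated by I (a2: 6>0, a3: 8>6, a4: 4>2) and is removed.
Among the remaining strategies, none is strictly dominated by another pure strategy of the same player, so the elimination stops.
Surviving strategies — Firm A: {a2, a3, a4}; Firm B: {I, II, IV}.

I, II, IV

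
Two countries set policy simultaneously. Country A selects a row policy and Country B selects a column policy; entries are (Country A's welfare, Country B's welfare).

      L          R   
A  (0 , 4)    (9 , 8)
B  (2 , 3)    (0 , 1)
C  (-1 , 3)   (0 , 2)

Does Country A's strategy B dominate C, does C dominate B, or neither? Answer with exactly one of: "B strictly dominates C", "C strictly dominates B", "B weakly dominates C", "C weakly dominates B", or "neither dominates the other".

B weakly dominates C

B's payoffs vs C's, by Country B's action — L: 2>-1, R: 0=0.
B is at least as good everywhere and strictly better somewhere (tied only at R), so B weakly but not strictly dominates C.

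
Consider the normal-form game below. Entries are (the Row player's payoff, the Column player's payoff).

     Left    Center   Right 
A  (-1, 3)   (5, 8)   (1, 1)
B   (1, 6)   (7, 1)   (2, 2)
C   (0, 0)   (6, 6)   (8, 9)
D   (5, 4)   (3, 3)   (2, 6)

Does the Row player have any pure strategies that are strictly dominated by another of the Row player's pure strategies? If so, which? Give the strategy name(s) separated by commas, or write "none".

A

A is strictly dominated by B (Left: 1>-1, Center: 7>5, Right: 2>1).
B: no other strategy beats it everywhere (A at Left (1>-1); C at Left (1>0); D at Center (7>3)).
Nothing dominates C: A at Left (0>-1); B at Right (8>2); D at Center (6>3).
D is not dominated — it holds its own against A at Left (5>-1); B at Left (5>1); C at Left (5>0).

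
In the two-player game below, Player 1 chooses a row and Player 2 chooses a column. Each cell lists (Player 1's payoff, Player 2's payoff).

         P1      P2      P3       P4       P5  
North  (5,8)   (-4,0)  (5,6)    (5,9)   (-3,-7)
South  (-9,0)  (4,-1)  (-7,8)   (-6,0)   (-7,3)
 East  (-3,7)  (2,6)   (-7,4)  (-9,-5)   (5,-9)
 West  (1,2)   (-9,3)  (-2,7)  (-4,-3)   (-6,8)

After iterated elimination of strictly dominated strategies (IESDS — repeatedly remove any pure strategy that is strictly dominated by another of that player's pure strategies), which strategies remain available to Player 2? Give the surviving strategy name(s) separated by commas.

P4

Player 1's strategy West is strictly dominated by North (P1: 5>1, P2: -4>-9, P3: 5>-2, P4: 5>-4, P5: -3>-6) and is removed.
Column P2 is eliminated: P1 beats it against every remaining row (North: 8>0, South: 0>-1, East: 7>6).
For Player 1, North strictly dominates South on the remaining columns (P1: 5>-9, P3: 5>-7, P4: 5>-6, P5: -3>-7); eliminate South.
Player 2's strategy P3 is strictly dominated by P1 (North: 8>6, East: 7>4) and is removed.
For Player 2, P1 strictly dominates P5 on the remaining rows (North: 8>-7, East: 7>-9); eliminate P5.
For Player 1, North strictly dominates East on the remaining columns (P1: 5>-3, P4: 5>-9); eliminate East.
Player 2's strategy P1 is strictly dominated by P4 (North: 9>8) and is removed.
Among the remaining strategies, none is strictly dominated by another pure strategy of the same player, so the elimination stops.
Surviving strategies — Player 1: {North}; Player 2: {P4}.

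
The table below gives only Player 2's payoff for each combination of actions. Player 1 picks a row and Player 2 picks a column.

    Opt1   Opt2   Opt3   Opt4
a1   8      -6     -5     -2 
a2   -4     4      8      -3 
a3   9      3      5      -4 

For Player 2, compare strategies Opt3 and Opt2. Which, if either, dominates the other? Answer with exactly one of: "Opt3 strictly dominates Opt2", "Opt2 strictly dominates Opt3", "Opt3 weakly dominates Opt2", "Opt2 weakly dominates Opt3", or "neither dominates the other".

Opt3 strictly dominates Opt2

Opt3's payoffs vs Opt2's, by Player 1's action — a1: -5>-6, a2: 8>4, a3: 5>3.
Opt3 gives a strictly higher payoff against each choice by Player 1, so Opt3 strictly dominates Opt2.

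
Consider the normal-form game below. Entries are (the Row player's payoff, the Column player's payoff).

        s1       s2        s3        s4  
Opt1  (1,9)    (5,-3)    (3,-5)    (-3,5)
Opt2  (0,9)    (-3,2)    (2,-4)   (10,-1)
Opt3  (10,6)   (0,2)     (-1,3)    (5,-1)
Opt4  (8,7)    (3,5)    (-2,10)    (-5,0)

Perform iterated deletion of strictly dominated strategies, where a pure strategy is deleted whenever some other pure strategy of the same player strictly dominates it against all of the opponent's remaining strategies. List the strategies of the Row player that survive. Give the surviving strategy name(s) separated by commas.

For the Column player, s1 strictly dominates s2 on the remaining rows (Opt1: 9>-3, Opt2: 9>2, Opt3: 6>2, Opt4: 7>5); eliminate s2.
Row Opt4 is eliminated: Opt3 beats it against every remaining column (s1: 10>8, s3: -1>-2, s4: 5>-5).
For the Column player, s1 strictly dominates s3 on the remaining rows (Opt1: 9>-5, Opt2: 9>-4, Opt3: 6>3); eliminate s3.
Row Opt1 is eliminated: Opt3 beats it against every remaining column (s1: 10>1, s4: 5>-3).
For the Column player, s1 strictly dominates s4 on the remaining rows (Opt2: 9>-1, Opt3: 6>-1); eliminate s4.
The Row player's strategy Opt2 is strictly dominated by Opt3 (s1: 10>0) and is removed.
Among the remaining strategies, none is strictly dominated by another pure strategy of the same player, so the elimination stops.
Surviving strategies — the Row player: {Opt3}; the Column player: {s1}.

Opt3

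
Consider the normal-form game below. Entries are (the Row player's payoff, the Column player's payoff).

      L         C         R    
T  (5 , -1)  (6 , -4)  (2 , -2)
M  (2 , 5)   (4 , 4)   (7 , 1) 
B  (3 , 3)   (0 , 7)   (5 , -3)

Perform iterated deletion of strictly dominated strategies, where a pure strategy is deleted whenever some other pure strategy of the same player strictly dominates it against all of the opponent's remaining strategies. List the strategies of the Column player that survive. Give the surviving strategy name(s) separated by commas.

L

For the Column player, L strictly dominates R on the remaining rows (T: -1>-2, M: 5>1, B: 3>-3); eliminate R.
The Row player's strategy M is strictly dominated by T (L: 5>2, C: 6>4) and is removed.
The Row player's strategy B is strictly dominated by T (L: 5>3, C: 6>0) and is removed.
For the Column player, L strictly dominates C on the remaining rows (T: -1>-4); eliminate C.
Among the remaining strategies, none is strictly dominated by another pure strategy of the same player, so the elimination stops.
Surviving strategies — the Row player: {T}; the Column player: {L}.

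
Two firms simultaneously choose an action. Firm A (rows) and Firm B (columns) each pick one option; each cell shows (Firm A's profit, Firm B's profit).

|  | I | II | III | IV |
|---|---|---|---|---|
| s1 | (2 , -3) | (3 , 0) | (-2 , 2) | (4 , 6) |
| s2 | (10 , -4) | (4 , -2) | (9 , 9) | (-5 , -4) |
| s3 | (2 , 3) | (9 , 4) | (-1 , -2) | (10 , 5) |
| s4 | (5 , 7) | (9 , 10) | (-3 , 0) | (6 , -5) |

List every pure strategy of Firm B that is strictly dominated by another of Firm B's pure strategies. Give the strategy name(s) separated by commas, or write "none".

I

I: dominated, since II does at least as well everywhere (s1: 0>-3, s2: -2>-4, s3: 4>3, s4: 10>7).
II is not dominated — it holds its own against I at s1 (0>-3); III at s3 (4>-2); IV at s2 (-2>-4).
III: no other strategy beats it everywhere (I at s1 (2>-3); II at s1 (2>0); IV at s2 (9>-4)).
Nothing dominates IV: I at s1 (6>-3); II at s1 (6>0); III at s1 (6>2).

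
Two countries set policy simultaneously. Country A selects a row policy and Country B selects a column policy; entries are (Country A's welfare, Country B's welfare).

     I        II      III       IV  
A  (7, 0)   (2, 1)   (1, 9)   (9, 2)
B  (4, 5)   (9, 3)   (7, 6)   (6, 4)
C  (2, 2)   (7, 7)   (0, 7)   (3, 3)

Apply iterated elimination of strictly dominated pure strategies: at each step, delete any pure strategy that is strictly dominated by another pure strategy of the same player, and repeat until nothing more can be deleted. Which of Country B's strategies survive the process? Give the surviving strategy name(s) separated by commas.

III

Country A's strategy C is strictly dominated by B (I: 4>2, II: 9>7, III: 7>0, IV: 6>3) and is removed.
Column I is eliminated: III beats it against every remaining row (A: 9>0, B: 6>5).
Country B's strategy II is strictly dominated by III (A: 9>1, B: 6>3) and is removed.
Column IV is eliminated: III beats it against every remaining row (A: 9>2, B: 6>4).
Row A is eliminated: B beats it against every remaining column (III: 7>1).
Among the remaining strategies, none is strictly dominated by another pure strategy of the same player, so the elimination stops.
Surviving strategies — Country A: {B}; Country B: {III}.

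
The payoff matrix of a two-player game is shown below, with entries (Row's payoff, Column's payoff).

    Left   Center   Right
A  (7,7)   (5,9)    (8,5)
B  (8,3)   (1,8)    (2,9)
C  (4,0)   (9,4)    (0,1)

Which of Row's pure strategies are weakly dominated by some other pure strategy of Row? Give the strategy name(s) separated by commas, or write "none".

none

A: no other strategy beats it everywhere (B at Center (5>1); C at Left (7>4)).
B is not dominated — it holds its own against A at Left (8>7); C at Left (8>4).
Nothing dominates C: A at Center (9>5); B at Center (9>1).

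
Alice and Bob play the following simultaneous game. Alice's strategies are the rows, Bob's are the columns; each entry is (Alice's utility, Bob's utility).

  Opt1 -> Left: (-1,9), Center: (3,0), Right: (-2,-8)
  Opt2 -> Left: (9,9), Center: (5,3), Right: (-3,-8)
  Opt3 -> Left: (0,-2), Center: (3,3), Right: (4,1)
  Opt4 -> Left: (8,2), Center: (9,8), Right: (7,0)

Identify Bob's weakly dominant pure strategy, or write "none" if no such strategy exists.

none

Left fails to dominate Center at Opt3 (-2<3).
Center fails to dominate Left at Opt1 (0<9).
Right fails to dominate Left at Opt1 (-8<9).
No single strategy dominates all the others.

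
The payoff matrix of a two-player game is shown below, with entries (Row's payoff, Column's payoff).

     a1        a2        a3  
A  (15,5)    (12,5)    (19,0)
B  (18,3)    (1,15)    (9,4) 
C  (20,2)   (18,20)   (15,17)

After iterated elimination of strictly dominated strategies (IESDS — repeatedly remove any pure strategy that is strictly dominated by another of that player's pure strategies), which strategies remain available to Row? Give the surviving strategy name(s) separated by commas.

C

For Row, C strictly dominates B on the remaining columns (a1: 20>18, a2: 18>1, a3: 15>9); eliminate B.
Column's strategy a3 is strictly dominated by a2 (A: 5>0, C: 20>17) and is removed.
Row's strategy A is strictly dominated by C (a1: 20>15, a2: 18>12) and is removed.
Column's strategy a1 is strictly dominated by a2 (C: 20>2) and is removed.
Among the remaining strategies, none is strictly dominated by another pure strategy of the same player, so the elimination stops.
Surviving strategies — Row: {C}; Column: {a2}.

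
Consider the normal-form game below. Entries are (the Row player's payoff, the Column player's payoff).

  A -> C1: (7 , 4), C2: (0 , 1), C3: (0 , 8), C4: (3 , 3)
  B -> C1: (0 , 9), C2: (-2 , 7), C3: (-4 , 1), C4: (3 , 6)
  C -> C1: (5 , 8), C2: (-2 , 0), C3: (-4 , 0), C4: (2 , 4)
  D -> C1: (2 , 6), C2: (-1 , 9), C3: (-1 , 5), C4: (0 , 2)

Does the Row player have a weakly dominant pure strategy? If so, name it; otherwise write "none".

A vs B: C1: 7>0, C2: 0>-2, C3: 0>-4, C4: 3=3.
A vs C: C1: 7>5, C2: 0>-2, C3: 0>-4, C4: 3>2.
A vs D: C1: 7>2, C2: 0>-1, C3: 0>-1, C4: 3>0.
A is at least as good as every other strategy against every opponent action, so it is weakly dominant.

A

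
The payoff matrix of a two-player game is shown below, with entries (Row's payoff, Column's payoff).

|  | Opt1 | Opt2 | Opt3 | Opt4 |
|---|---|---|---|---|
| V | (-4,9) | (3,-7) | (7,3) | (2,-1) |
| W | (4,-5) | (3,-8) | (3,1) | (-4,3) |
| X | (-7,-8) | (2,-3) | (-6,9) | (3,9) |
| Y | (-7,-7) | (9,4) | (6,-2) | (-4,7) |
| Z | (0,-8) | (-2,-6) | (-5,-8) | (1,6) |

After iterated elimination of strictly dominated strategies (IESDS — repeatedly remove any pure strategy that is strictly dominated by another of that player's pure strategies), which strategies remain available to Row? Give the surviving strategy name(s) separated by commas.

V, W, X, Z

For Column, Opt4 strictly dominates Opt2 on the remaining rows (V: -1>-7, W: 3>-8, X: 9>-3, Y: 7>4, Z: 6>-6); eliminate Opt2.
Row's strategy Y is strictly dominated by V (Opt1: -4>-7, Opt3: 7>6, Opt4: 2>-4) and is removed.
Among the remaining strategies, none is strictly dominated by another pure strategy of the same player, so the elimination stops.
Surviving strategies — Row: {V, W, X, Z}; Column: {Opt1, Opt3, Opt4}.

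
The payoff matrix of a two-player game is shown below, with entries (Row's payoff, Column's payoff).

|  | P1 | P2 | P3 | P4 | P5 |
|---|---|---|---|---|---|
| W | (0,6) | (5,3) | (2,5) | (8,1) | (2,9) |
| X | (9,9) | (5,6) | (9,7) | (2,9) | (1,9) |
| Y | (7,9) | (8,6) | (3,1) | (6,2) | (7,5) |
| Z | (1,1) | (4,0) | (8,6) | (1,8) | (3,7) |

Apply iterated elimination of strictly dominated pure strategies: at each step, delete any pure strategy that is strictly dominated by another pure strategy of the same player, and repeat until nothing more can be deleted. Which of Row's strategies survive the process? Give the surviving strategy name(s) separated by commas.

For Column, P1 strictly dominates P2 on the remaining rows (W: 6>3, X: 9>6, Y: 9>6, Z: 1>0); eliminate P2.
For Column, P5 strictly dominates P3 on the remaining rows (W: 9>5, X: 9>7, Y: 5>1, Z: 7>6); eliminate P3.
For Row, Y strictly dominates Z on the remaining columns (P1: 7>1, P4: 6>1, P5: 7>3); eliminate Z.
Among the remaining strategies, none is strictly dominated by another pure strategy of the same player, so the elimination stops.
Surviving strategies — Row: {W, X, Y}; Column: {P1, P4, P5}.

W, X, Y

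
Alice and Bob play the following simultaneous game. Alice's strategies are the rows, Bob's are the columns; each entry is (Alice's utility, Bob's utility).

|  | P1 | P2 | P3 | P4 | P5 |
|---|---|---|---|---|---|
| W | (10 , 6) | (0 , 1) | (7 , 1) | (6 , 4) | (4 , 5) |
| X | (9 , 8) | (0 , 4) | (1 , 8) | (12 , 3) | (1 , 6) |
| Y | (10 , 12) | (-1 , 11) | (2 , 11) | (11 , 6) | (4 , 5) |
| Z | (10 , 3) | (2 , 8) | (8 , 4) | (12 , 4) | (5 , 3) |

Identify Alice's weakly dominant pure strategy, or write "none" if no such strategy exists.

Z

Z vs W: P1: 10=10, P2: 2>0, P3: 8>7, P4: 12>6, P5: 5>4.
Z vs X: P1: 10>9, P2: 2>0, P3: 8>1, P4: 12=12, P5: 5>1.
Z vs Y: P1: 10=10, P2: 2>-1, P3: 8>2, P4: 12>11, P5: 5>4.
Z is at least as good as every other strategy against every opponent action, so it is weakly dominant.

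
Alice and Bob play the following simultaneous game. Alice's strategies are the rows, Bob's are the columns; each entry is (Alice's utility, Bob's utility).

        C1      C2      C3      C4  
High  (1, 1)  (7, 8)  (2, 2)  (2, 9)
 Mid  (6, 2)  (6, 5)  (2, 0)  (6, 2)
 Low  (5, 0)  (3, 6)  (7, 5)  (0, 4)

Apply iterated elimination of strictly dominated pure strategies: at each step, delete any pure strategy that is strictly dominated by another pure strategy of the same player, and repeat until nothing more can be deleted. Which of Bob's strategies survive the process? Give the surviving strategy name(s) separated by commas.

Column C1 is eliminated: C2 beats it against every remaining row (High: 8>1, Mid: 5>2, Low: 6>0).
Column C3 is eliminated: C2 beats it against every remaining row (High: 8>2, Mid: 5>0, Low: 6>5).
For Alice, High strictly dominates Low on the remaining columns (C2: 7>3, C4: 2>0); eliminate Low.
Among the remaining strategies, none is strictly dominated by another pure strategy of the same player, so the elimination stops.
Surviving strategies — Alice: {High, Mid}; Bob: {C2, C4}.

C2, C4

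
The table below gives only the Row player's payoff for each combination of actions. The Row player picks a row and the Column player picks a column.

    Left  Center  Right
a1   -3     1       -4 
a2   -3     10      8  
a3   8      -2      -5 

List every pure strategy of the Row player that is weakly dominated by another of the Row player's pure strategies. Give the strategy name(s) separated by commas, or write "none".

a1

a1: dominated, since a2 does at least as well everywhere (Left: -3=-3, Center: 10>1, Right: 8>-4).
a2 is not dominated — it holds its own against a1 at Center (10>1); a3 at Center (10>-2).
a3 is not dominated — it holds its own against a1 at Left (8>-3); a2 at Left (8>-3).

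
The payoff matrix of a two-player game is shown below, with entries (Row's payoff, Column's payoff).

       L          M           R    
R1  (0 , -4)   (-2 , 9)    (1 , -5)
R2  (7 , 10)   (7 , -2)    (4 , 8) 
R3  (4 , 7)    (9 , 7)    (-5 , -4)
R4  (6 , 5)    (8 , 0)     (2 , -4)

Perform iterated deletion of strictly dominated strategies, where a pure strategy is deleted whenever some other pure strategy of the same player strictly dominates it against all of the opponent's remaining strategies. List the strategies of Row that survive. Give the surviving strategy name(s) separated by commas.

R2, R3, R4

Row R1 is eliminated: R2 beats it against every remaining column (L: 7>0, M: 7>-2, R: 4>1).
Column's strategy R is strictly dominated by L (R2: 10>8, R3: 7>-4, R4: 5>-4) and is removed.
Among the remaining strategies, none is strictly dominated by another pure strategy of the same player, so the elimination stops.
Surviving strategies — Row: {R2, R3, R4}; Column: {L, M}.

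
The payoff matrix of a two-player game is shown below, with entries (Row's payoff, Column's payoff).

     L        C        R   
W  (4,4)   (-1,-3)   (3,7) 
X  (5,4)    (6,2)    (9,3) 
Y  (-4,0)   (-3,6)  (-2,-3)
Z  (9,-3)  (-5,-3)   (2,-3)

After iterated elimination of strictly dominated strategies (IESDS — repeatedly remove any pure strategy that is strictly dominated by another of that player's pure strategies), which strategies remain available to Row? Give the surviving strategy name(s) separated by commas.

Row's strategy W is strictly dominated by X (L: 5>4, C: 6>-1, R: 9>3) and is removed.
Row's strategy Y is strictly dominated by X (L: 5>-4, C: 6>-3, R: 9>-2) and is removed.
Among the remaining strategies, none is strictly dominated by another pure strategy of the same player, so the elimination stops.
Surviving strategies — Row: {X, Z}; Column: {L, C, R}.

X, Z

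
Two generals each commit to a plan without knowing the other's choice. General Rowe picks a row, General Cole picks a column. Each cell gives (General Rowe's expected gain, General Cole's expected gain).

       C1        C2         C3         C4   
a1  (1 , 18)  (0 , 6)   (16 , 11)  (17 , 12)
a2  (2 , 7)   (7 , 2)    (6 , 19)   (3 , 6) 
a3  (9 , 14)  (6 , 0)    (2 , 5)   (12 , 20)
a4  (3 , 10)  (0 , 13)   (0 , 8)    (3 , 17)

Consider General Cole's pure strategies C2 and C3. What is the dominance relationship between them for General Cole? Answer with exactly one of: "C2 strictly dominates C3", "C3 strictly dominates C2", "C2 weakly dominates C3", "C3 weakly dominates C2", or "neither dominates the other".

C2's payoffs vs C3's, by General Rowe's action — a1: 6<11, a2: 2<19, a3: 0<5, a4: 13>8.
C2 does better at a4 but worse at a1, a2, a3; neither strategy dominates the other.

neither dominates the other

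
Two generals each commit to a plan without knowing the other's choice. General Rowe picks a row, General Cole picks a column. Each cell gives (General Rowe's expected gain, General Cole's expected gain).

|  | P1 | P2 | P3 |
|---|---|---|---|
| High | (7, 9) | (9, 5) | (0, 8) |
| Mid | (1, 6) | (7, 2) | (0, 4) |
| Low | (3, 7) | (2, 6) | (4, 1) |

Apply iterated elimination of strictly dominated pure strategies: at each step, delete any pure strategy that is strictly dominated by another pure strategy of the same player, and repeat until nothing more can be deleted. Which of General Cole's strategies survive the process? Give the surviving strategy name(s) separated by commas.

P1

For General Cole, P1 strictly dominates P2 on the remaining rows (High: 9>5, Mid: 6>2, Low: 7>6); eliminate P2.
Row Mid is eliminated: Low beats it against every remaining column (P1: 3>1, P3: 4>0).
Column P3 is eliminated: P1 beats it against every remaining row (High: 9>8, Low: 7>1).
General Rowe's strategy Low is strictly dominated by High (P1: 7>3) and is removed.
Among the remaining strategies, none is strictly dominated by another pure strategy of the same player, so the elimination stops.
Surviving strategies — General Rowe: {High}; General Cole: {P1}.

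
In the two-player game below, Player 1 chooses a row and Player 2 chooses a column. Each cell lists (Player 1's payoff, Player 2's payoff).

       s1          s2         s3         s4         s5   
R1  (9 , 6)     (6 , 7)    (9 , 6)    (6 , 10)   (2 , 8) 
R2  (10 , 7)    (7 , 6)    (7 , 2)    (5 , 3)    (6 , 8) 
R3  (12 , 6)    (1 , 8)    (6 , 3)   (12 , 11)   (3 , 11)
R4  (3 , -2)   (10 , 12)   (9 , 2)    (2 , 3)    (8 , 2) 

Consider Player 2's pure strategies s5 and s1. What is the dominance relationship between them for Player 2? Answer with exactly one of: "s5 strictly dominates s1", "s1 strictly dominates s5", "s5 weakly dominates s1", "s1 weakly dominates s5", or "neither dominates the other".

s5 strictly dominates s1

Compare s5 to s1 across each choice by Player 1: R1: 8>6, R2: 8>7, R3: 11>6, R4: 2>-2.
s5 gives a strictly higher payoff against each choice by Player 1, so s5 strictly dominates s1.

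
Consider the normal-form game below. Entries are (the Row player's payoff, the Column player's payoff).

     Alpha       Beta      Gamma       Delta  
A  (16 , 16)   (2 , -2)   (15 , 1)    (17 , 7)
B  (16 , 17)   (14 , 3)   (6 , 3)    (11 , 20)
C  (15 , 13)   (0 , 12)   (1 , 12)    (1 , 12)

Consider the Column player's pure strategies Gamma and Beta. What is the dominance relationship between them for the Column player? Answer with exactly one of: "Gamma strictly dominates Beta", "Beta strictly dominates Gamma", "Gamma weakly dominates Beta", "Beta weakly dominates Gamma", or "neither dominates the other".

Gamma's payoffs vs Beta's, by the Row player's action — A: 1>-2, B: 3=3, C: 12=12.
Gamma is at least as good everywhere and strictly better somewhere (tied only at B, C), so Gamma weakly but not strictly dominates Beta.

Gamma weakly dominates Beta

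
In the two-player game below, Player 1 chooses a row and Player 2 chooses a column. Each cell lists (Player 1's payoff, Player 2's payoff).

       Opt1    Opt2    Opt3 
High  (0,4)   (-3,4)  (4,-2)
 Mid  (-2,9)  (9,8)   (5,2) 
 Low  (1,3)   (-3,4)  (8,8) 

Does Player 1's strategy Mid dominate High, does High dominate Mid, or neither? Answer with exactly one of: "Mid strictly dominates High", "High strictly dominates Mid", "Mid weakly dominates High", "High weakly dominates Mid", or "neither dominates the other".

Compare Mid to High across each choice by Player 2: Opt1: -2<0, Opt2: 9>-3, Opt3: 5>4.
Mid does better at Opt2, Opt3 but worse at Opt1; neither strategy dominates the other.

neither dominates the other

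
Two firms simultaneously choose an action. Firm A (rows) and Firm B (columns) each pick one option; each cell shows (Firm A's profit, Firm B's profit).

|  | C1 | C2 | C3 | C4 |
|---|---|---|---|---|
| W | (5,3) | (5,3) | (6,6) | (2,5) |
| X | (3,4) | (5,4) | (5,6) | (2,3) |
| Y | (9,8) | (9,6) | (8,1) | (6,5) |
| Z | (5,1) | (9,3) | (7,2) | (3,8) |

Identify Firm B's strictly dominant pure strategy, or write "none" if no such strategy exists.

none

C1 fails to dominate C2 at W (3=3).
C2 fails to dominate C1 at W (3=3).
C3 fails to dominate C1 at Y (1<8).
C4 fails to dominate C1 at X (3<4).
No single strategy dominates all the others.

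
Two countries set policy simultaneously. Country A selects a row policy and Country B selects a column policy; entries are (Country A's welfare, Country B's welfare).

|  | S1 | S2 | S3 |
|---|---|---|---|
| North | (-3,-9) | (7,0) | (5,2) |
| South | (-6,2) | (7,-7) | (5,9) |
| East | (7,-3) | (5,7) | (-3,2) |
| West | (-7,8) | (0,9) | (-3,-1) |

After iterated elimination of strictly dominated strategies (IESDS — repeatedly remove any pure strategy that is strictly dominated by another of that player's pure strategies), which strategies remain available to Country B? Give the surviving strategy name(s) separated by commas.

S3

For Country A, North strictly dominates West on the remaining columns (S1: -3>-7, S2: 7>0, S3: 5>-3); eliminate West.
Column S1 is eliminated: S3 beats it against every remaining row (North: 2>-9, South: 9>2, East: 2>-3).
Row East is eliminated: North beats it against every remaining column (S2: 7>5, S3: 5>-3).
Country B's strategy S2 is strictly dominated by S3 (North: 2>0, South: 9>-7) and is removed.
Among the remaining strategies, none is strictly dominated by another pure strategy of the same player, so the elimination stops.
Surviving strategies — Country A: {North, South}; Country B: {S3}.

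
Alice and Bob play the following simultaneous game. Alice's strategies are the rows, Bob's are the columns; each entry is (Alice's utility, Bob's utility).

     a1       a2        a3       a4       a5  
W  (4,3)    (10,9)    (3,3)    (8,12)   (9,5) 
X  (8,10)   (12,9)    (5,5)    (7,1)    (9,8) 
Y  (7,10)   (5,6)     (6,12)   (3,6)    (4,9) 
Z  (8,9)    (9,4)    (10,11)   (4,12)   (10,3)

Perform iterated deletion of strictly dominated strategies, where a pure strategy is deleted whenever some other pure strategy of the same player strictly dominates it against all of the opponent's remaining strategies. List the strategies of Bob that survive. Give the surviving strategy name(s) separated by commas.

a1, a2, a3, a4

For Alice, Z strictly dominates Y on the remaining columns (a1: 8>7, a2: 9>5, a3: 10>6, a4: 4>3, a5: 10>4); eliminate Y.
For Bob, a2 strictly dominates a5 on the remaining rows (W: 9>5, X: 9>8, Z: 4>3); eliminate a5.
Among the remaining strategies, none is strictly dominated by another pure strategy of the same player, so the elimination stops.
Surviving strategies — Alice: {W, X, Z}; Bob: {a1, a2, a3, a4}.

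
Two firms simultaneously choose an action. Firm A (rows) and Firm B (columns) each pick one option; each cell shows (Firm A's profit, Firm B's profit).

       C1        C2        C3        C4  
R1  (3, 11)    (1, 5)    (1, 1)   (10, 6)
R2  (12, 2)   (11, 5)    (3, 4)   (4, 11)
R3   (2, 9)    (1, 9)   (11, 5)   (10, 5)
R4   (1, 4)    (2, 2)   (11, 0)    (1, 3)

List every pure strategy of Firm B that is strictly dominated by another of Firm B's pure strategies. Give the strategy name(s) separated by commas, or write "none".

C3

C1 is not dominated — it holds its own against C2 at R1 (11>5); C3 at R1 (11>1); C4 at R1 (11>6).
Nothing dominates C2: C1 at R2 (5>2); C3 at R1 (5>1); C4 at R3 (9>5).
C3 is strictly dominated by C2 (R1: 5>1, R2: 5>4, R3: 9>5, R4: 2>0).
C4 is not dominated — it holds its own against C1 at R2 (11>2); C2 at R1 (6>5); C3 at R1 (6>1).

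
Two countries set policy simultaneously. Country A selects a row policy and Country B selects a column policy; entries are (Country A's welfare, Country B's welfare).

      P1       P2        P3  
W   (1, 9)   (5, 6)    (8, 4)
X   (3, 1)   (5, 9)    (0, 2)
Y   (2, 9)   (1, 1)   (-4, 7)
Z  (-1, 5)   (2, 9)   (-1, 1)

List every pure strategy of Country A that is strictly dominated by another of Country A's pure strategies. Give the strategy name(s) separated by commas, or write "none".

Nothing dominates W: X at P2 (5=5); Y at P2 (5>1); Z at P1 (1>-1).
Nothing dominates X: W at P1 (3>1); Y at P1 (3>2); Z at P1 (3>-1).
Y: dominated, since X does at least as well everywhere (P1: 3>2, P2: 5>1, P3: 0>-4).
Z: dominated, since W does at least as well everywhere (P1: 1>-1, P2: 5>2, P3: 8>-1).

Y, Z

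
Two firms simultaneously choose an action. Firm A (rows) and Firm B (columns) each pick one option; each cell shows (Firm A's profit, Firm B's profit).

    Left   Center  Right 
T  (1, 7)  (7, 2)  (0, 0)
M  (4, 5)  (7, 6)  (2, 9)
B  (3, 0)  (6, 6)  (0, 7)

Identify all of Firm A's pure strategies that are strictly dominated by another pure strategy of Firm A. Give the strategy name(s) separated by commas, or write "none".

B

T is not dominated — it holds its own against M at Center (7=7); B at Center (7>6).
M: no other strategy beats it everywhere (T at Left (4>1); B at Left (4>3)).
M strictly dominates B — Left: 4>3, Center: 7>6, Right: 2>0.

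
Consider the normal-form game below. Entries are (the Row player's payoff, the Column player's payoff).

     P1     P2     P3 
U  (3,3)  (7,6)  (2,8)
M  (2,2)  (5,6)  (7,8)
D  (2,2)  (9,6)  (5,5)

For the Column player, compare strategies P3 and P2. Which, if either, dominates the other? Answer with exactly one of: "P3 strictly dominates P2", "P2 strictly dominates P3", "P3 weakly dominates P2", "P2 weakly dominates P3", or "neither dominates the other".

P3's payoffs vs P2's, by the Row player's action — U: 8>6, M: 8>6, D: 5<6.
P3 does better at U, M but worse at D; neither strategy dominates the other.

neither dominates the other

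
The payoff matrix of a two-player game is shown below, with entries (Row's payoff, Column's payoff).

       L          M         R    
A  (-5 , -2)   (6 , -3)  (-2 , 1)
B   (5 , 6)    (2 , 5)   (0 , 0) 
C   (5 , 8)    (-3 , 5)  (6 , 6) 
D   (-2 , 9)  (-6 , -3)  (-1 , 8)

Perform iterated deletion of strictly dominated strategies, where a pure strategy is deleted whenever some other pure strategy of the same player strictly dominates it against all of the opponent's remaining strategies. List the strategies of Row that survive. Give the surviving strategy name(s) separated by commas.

Row's strategy D is strictly dominated by B (L: 5>-2, M: 2>-6, R: 0>-1) and is removed.
Column M is eliminated: L beats it against every remaining row (A: -2>-3, B: 6>5, C: 8>5).
For Row, B strictly dominates A on the remaining columns (L: 5>-5, R: 0>-2); eliminate A.
Column R is eliminated: L beats it against every remaining row (B: 6>0, C: 8>6).
Among the remaining strategies, none is strictly dominated by another pure strategy of the same player, so the elimination stops.
Surviving strategies — Row: {B, C}; Column: {L}.

B, C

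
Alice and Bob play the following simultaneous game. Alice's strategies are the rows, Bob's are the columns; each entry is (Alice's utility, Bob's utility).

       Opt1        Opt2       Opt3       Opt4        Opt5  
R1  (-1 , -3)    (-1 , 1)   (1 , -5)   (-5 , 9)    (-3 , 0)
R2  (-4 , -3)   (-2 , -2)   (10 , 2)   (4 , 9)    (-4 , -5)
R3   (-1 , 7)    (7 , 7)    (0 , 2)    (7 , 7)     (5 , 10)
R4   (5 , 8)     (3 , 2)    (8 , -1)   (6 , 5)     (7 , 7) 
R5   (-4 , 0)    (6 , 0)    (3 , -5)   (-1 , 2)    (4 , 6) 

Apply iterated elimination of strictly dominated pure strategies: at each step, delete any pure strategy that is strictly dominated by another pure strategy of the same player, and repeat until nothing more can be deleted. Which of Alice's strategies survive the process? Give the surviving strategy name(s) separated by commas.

R4

Row R1 is eliminated: R4 beats it against every remaining column (Opt1: 5>-1, Opt2: 3>-1, Opt3: 8>1, Opt4: 6>-5, Opt5: 7>-3).
Column Opt3 is eliminated: Opt4 beats it against every remaining row (R2: 9>2, R3: 7>2, R4: 5>-1, R5: 2>-5).
For Alice, R3 strictly dominates R2 on the remaining columns (Opt1: -1>-4, Opt2: 7>-2, Opt4: 7>4, Opt5: 5>-4); eliminate R2.
Row R5 is eliminated: R3 beats it against every remaining column (Opt1: -1>-4, Opt2: 7>6, Opt4: 7>-1, Opt5: 5>4).
Bob's strategy Opt2 is strictly dominated by Opt5 (R3: 10>7, R4: 7>2) and is removed.
For Bob, Opt5 strictly dominates Opt4 on the remaining rows (R3: 10>7, R4: 7>5); eliminate Opt4.
Row R3 is eliminated: R4 beats it against every remaining column (Opt1: 5>-1, Opt5: 7>5).
Column Opt5 is eliminated: Opt1 beats it against every remaining row (R4: 8>7).
Among the remaining strategies, none is strictly dominated by another pure strategy of the same player, so the elimination stops.
Surviving strategies — Alice: {R4}; Bob: {Opt1}.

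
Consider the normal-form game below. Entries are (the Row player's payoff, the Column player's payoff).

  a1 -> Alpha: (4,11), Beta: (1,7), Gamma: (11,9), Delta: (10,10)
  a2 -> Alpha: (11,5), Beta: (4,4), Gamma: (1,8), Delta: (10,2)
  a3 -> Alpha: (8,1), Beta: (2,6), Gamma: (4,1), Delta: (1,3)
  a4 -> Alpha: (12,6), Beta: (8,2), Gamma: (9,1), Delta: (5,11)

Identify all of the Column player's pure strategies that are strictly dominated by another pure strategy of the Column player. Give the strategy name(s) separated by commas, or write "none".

Alpha is not dominated — it holds its own against Beta at a1 (11>7); Gamma at a1 (11>9); Delta at a1 (11>10).
Nothing dominates Beta: Alpha at a3 (6>1); Gamma at a3 (6>1); Delta at a2 (4>2).
Nothing dominates Gamma: Alpha at a2 (8>5); Beta at a1 (9>7); Delta at a2 (8>2).
Nothing dominates Delta: Alpha at a3 (3>1); Beta at a1 (10>7); Gamma at a1 (10>9).

none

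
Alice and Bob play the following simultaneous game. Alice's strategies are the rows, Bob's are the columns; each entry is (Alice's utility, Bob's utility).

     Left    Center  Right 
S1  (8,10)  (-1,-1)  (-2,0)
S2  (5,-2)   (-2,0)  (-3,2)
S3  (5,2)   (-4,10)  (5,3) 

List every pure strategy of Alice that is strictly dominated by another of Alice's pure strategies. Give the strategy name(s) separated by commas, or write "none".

S2

S1: no other strategy beats it everywhere (S2 at Left (8>5); S3 at Left (8>5)).
S1 strictly dominates S2 — Left: 8>5, Center: -1>-2, Right: -2>-3.
Nothing dominates S3: S1 at Right (5>-2); S2 at Left (5=5).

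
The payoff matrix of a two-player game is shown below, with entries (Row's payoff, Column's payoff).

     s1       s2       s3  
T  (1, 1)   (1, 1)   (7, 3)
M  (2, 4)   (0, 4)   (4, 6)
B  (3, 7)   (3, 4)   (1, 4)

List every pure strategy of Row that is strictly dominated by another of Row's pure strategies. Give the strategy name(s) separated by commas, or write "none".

none

Nothing dominates T: M at s2 (1>0); B at s3 (7>1).
Nothing dominates M: T at s1 (2>1); B at s3 (4>1).
B: no other strategy beats it everywhere (T at s1 (3>1); M at s1 (3>2)).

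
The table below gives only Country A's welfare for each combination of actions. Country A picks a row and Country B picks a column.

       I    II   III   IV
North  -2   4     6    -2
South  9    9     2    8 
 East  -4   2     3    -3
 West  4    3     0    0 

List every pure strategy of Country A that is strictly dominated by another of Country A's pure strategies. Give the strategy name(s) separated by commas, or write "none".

North is not dominated — it holds its own against South at III (6>2); East at I (-2>-4); West at II (4>3).
South: no other strategy beats it everywhere (North at I (9>-2); East at I (9>-4); West at I (9>4)).
East is strictly dominated by North (I: -2>-4, II: 4>2, III: 6>3, IV: -2>-3).
West is strictly dominated by South (I: 9>4, II: 9>3, III: 2>0, IV: 8>0).

East, West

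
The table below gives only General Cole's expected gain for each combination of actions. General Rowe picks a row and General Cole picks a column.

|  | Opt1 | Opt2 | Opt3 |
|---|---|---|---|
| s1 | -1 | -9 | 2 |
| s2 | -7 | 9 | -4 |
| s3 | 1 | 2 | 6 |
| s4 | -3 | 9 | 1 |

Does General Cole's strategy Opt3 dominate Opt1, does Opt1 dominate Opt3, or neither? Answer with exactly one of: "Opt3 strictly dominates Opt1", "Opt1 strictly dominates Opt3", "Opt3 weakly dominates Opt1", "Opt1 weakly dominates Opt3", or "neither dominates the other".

Opt3 strictly dominates Opt1

Compare Opt3 to Opt1 across each opponent action: s1: 2>-1, s2: -4>-7, s3: 6>1, s4: 1>-3.
Every comparison favours Opt3, so Opt3 strictly dominates Opt1.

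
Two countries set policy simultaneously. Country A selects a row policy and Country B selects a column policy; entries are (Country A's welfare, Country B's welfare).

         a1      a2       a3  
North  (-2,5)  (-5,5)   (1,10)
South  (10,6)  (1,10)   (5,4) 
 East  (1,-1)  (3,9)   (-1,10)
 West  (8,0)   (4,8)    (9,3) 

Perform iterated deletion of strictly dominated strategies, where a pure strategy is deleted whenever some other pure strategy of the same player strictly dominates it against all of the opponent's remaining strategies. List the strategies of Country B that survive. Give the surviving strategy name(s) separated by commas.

Country A's strategy North is strictly dominated by South (a1: 10>-2, a2: 1>-5, a3: 5>1) and is removed.
For Country A, West strictly dominates East on the remaining columns (a1: 8>1, a2: 4>3, a3: 9>-1); eliminate East.
Column a1 is eliminated: a2 beats it against every remaining row (South: 10>6, West: 8>0).
Row South is eliminated: West beats it against every remaining column (a2: 4>1, a3: 9>5).
Column a3 is eliminated: a2 beats it against every remaining row (West: 8>3).
Among the remaining strategies, none is strictly dominated by another pure strategy of the same player, so the elimination stops.
Surviving strategies — Country A: {West}; Country B: {a2}.

a2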